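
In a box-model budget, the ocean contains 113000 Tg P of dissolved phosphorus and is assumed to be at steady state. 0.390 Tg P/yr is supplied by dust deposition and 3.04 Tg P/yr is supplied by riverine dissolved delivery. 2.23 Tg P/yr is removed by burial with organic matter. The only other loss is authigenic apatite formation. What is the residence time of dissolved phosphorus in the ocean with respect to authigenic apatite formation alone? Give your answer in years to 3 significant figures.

At steady state ΣF_in = ΣF_out.
ΣF_in = 0.390 + 3.04 = 3.4300 Tg P/yr.
Authigenic apatite formation flux = ΣF_in − (2.23) = 3.4300 − 2.230 = 1.200 Tg P/yr.
τ = M / F = 113000 / 1.200 = 94170 yr.

94200 yr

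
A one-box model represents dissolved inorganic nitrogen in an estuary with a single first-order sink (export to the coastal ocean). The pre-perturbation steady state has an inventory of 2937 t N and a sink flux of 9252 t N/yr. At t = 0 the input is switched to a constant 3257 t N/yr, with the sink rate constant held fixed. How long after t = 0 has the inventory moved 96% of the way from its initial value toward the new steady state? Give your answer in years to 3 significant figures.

τ = M₀/F₀ = 2937/9252 = 0.3174 yr.
The remaining gap fraction is e^(−t/τ); 96% covered ⇒ e^(−t/τ) = 0.0400.
t = −τ ln(0.0400) = 0.3174 × 3.219 = 1.022 yr.

1.02 yr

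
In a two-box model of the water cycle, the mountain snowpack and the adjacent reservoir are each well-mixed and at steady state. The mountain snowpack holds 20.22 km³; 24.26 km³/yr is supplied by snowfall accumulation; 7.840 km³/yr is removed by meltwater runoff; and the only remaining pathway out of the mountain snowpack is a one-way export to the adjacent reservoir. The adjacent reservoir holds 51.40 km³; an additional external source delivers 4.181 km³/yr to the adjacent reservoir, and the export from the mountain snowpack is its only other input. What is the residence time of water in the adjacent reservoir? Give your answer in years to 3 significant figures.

Balance the mountain snowpack: ΣF_in = 24.260 km³/yr.
Export to the adjacent reservoir = ΣF_in − (7.840) = 16.420 km³/yr.
Total input to the adjacent reservoir = 16.420 + 4.181 = 20.601 km³/yr; at steady state this equals its total output.
τ = M / F = 51.40 / 20.601 = 2.495 yr.

2.50 yr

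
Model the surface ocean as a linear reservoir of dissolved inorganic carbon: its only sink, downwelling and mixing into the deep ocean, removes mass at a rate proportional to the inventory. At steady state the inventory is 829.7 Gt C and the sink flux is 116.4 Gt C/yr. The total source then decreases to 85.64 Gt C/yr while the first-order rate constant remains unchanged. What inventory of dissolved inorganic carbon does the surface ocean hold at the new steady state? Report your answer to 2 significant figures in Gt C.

Rate constant k = F/M = 116.4 / 829.7 = 0.1403 yr⁻¹.
At the new steady state, source = k·M_new ⇒ M_new = 85.64 / 0.1403 = 610.4 Gt C.
(Equivalently M_new = M × F_new/F_old = 829.7 × 85.64/116.4.)

610 Gt C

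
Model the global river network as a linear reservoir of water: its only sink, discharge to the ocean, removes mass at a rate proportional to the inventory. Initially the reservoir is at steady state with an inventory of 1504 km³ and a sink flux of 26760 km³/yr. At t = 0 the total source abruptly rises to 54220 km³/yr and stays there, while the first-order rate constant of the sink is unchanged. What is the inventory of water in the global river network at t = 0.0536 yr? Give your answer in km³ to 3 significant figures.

Residence time τ = M₀/F₀ = 0.05620 yr. The eventual steady state is M_∞ = M₀·(F₁/F₀) = 1504 × 54220/26760 = 3047.3 km³.
The anomaly ΔM(t) = M(t) − M_∞ decays as ΔM₀·e^(−t/τ) with ΔM₀ = 1504 − 3047.3 = −1543 km³.
At t = 0.0536 yr, e^(−t/τ) = e^(−0.9537) = 0.3853, so ΔM = −594.7 km³ and M = 3047.3 − 594.7 = 2452.7 km³.

2450 km³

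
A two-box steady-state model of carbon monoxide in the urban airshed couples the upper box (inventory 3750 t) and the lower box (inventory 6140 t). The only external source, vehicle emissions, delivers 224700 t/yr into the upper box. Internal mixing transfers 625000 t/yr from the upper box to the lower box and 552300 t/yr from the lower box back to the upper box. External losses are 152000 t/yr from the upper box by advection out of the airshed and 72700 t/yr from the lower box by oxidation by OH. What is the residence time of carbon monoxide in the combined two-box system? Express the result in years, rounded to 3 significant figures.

For the system as a whole, the A↔B exchange is internal and contributes nothing to the throughput; only the external sinks remove mass.
M_total = 3750 + 6140 = 9890.0 t.
ΣF_external_out = 152000 + 72700 = 224700 t/yr.
τ = M_total / ΣF_ext = 9890.0 / 224700 = 0.04401 yr.

0.0440 yr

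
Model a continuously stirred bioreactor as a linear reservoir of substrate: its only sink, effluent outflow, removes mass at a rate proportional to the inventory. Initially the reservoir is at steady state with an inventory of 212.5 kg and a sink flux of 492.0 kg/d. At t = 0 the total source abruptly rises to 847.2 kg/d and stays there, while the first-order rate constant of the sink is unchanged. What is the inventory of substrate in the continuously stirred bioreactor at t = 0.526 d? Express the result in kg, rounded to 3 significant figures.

321 kg

The sink rate constant is k = F₀/M₀ = 492.0/212.5 = 2.315 d⁻¹.
Solving dM/dt = F₁ − kM with M(0) = M₀ gives M(t) = F₁/k + (M₀ − F₁/k)·e^(−kt).
F₁/k = 847.2/2.315 = 365.91 kg; kt = 2.315 × 0.526 = 1.218, e^(−kt) = 0.2959.
M(0.526) = 365.91 + (212.5 − 365.91) × 0.2959 = 365.91 − 45.39 = 320.52 kg.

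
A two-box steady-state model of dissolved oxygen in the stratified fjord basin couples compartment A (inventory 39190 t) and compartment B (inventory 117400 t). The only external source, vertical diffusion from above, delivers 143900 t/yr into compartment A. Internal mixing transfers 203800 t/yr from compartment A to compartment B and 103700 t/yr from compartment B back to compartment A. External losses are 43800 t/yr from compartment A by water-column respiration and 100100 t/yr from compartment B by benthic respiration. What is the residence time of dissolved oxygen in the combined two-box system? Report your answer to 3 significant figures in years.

For the system as a whole, the A↔B exchange is internal and contributes nothing to the throughput; only the external sinks remove mass.
M_total = 39190 + 117400 = 156590 t.
ΣF_external_out = 43800 + 100100 = 143900 t/yr.
τ = M_total / ΣF_ext = 156590 / 143900 = 1.088 yr.

1.09 yr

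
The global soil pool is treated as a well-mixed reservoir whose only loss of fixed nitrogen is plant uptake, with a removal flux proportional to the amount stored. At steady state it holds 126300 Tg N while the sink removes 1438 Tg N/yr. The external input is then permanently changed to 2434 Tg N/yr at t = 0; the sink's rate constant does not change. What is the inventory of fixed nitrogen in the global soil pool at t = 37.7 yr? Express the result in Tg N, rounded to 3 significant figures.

157000 Tg N

Residence time τ = M₀/F₀ = 87.83 yr. The eventual steady state is M_∞ = M₀·(F₁/F₀) = 126300 × 2434/1438 = 213780 Tg N.
The anomaly ΔM(t) = M(t) − M_∞ decays as ΔM₀·e^(−t/τ) with ΔM₀ = 126300 − 213780 = −87480 Tg N.
At t = 37.7 yr, e^(−t/τ) = e^(−0.4292) = 0.6510, so ΔM = −56950 Tg N and M = 213780 − 56950 = 156830 Tg N.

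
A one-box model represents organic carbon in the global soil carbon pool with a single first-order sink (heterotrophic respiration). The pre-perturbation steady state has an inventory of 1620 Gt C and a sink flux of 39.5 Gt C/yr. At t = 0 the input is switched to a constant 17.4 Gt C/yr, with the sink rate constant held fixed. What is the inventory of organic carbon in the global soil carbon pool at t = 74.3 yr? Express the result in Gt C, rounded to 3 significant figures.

τ = M₀/F₀ = 1620/39.5 = 41.01 yr; rate constant k = 1/τ.
New steady state M_∞ = F₁/k = F₁·τ = 17.4 × 41.01 = 713.62 Gt C.
M(t) = M_∞ + (M₀ − M_∞)·e^(−t/τ); t/τ = 74.3/41.01 = 1.812, so e^(−t/τ) = 0.1634.
M(t) = 713.62 + 906.4 × 0.1634 = 861.71 Gt C.

862 Gt C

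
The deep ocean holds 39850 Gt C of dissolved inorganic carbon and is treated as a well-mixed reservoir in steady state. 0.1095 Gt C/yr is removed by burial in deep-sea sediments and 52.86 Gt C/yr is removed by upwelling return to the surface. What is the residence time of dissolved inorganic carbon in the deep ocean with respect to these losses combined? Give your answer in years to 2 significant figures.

Total removal = 0.1095 + 52.86 = 52.969 Gt C/yr.
τ = M / ΣF_out = 39850 / 52.969 = 752.3 yr.

750 yr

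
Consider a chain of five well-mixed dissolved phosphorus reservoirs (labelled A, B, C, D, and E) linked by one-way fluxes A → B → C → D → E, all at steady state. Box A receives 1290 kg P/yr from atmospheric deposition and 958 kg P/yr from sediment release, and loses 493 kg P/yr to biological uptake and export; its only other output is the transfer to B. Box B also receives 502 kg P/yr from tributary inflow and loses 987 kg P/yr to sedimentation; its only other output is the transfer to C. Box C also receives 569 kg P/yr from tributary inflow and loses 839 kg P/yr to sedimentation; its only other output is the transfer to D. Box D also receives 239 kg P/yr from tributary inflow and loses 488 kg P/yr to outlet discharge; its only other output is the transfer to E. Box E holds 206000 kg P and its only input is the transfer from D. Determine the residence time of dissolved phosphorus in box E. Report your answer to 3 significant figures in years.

274 yr

Box A: F(A→B) = (1290 + 958) − 493 = 1755.0 kg P/yr.
Box B: F(B→C) = (1755.0 + 502) − 987 = 1270.0 kg P/yr.
Box C: F(C→D) = (1270.0 + 569) − 839 = 1000.0 kg P/yr.
Box D: F(D→E) = (1000.0 + 239) − 488 = 751.00 kg P/yr.
Box E throughput = its input = 751.00 kg P/yr; τ = 206000 / 751.00 = 274.3 yr.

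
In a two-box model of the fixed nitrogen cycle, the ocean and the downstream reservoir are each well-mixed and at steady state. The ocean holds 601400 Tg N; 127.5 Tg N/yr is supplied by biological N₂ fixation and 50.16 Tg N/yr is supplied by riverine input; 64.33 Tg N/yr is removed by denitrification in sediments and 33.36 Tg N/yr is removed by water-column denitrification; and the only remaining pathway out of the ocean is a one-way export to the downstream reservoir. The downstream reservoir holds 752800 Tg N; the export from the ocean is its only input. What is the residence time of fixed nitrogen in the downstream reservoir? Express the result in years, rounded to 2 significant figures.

9400 yr

Balance the ocean: ΣF_in = 127.5 + 50.16 = 177.66 Tg N/yr.
Export to the downstream reservoir = ΣF_in − (64.33 + 33.36) = 79.970 Tg N/yr.
At steady state the output of the downstream reservoir equals its input, 79.970 Tg N/yr.
τ = M / F = 752800 / 79.970 = 9414 yr.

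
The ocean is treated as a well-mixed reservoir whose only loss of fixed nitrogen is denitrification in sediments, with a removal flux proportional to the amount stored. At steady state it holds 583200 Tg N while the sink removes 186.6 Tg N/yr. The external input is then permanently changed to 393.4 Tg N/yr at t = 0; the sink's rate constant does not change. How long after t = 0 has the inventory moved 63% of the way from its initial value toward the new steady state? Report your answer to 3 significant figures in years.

3110 yr

τ = M₀/F₀ = 583200/186.6 = 3125 yr.
The remaining gap fraction is e^(−t/τ); 63% covered ⇒ e^(−t/τ) = 0.370.
t = −τ ln(0.370) = 3125 × 0.9943 = 3107 yr.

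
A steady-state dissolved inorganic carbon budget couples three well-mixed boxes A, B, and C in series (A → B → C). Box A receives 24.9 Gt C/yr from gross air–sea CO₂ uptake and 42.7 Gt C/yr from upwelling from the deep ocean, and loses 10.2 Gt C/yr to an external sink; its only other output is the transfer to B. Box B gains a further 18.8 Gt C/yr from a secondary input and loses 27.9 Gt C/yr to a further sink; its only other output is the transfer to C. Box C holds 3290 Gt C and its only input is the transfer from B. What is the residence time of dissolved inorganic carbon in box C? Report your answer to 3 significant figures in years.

68.1 yr

Box A: F(A→B) = (24.9 + 42.7) − 10.2 = 57.400 Gt C/yr.
Box B: F(B→C) = (57.400 + 18.8) − 27.9 = 48.300 Gt C/yr.
Box C throughput = its input = 48.300 Gt C/yr; τ = 3290 / 48.300 = 68.12 yr.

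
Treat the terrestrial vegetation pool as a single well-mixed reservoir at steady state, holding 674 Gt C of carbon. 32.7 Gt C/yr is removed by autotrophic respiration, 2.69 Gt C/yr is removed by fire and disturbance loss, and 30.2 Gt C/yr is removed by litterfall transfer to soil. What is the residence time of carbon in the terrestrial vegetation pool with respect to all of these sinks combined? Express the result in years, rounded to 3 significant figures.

10.3 yr

Total removal flux = 32.7 + 2.69 + 30.2 = 65.590 Gt C/yr.
τ = M / ΣF_out = 674 / 65.590 = 10.28 yr.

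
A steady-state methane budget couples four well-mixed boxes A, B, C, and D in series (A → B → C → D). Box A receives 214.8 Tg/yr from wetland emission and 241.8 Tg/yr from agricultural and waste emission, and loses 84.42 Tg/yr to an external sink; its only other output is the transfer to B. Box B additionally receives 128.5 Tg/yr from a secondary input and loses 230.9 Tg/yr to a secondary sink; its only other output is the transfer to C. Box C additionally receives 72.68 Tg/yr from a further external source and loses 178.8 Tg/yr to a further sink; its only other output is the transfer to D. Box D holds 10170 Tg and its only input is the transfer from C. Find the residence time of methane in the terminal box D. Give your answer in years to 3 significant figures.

Box A: F(A→B) = (214.8 + 241.8) − 84.42 = 372.18 Tg/yr.
Box B: F(B→C) = (372.18 + 128.5) − 230.9 = 269.78 Tg/yr.
Box C: F(C→D) = (269.78 + 72.68) − 178.8 = 163.66 Tg/yr.
Box D throughput = its input = 163.66 Tg/yr; τ = 10170 / 163.66 = 62.14 yr.

62.1 yr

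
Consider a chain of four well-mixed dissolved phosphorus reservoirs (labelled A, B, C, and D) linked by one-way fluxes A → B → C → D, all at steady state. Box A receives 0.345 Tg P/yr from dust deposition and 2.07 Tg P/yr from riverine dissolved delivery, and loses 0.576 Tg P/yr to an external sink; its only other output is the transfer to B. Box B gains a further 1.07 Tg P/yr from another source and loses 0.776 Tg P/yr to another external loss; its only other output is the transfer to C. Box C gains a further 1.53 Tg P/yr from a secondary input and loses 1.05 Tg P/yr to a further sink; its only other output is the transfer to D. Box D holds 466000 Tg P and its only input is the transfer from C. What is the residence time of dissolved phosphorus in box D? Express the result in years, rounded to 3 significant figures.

Box A: F(A→B) = (0.345 + 2.07) − 0.576 = 1.8390 Tg P/yr.
Box B: F(B→C) = (1.8390 + 1.07) − 0.776 = 2.1330 Tg P/yr.
Box C: F(C→D) = (2.1330 + 1.53) − 1.05 = 2.6130 Tg P/yr.
Box D throughput = its input = 2.6130 Tg P/yr; τ = 466000 / 2.6130 = 178300 yr.

178000 yr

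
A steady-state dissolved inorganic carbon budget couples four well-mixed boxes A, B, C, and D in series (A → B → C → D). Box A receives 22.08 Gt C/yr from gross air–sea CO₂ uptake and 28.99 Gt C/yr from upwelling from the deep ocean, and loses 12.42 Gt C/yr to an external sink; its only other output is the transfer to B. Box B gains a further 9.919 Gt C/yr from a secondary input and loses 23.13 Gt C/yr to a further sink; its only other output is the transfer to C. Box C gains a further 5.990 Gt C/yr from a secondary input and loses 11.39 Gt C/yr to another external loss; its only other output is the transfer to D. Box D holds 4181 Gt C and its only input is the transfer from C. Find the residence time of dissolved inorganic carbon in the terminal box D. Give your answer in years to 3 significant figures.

209 yr

Box A: F(A→B) = (22.08 + 28.99) − 12.42 = 38.650 Gt C/yr.
Box B: F(B→C) = (38.650 + 9.919) − 23.13 = 25.439 Gt C/yr.
Box C: F(C→D) = (25.439 + 5.990) − 11.39 = 20.039 Gt C/yr.
Box D throughput = its input = 20.039 Gt C/yr; τ = 4181 / 20.039 = 208.6 yr.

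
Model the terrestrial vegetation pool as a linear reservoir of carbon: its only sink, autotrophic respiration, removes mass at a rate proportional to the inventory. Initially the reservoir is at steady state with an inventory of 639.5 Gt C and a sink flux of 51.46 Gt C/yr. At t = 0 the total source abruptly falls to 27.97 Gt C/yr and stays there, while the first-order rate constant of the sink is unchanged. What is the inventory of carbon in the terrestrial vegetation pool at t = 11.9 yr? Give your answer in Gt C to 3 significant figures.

460 Gt C

τ = M₀/F₀ = 639.5/51.46 = 12.43 yr; rate constant k = 1/τ.
New steady state M_∞ = F₁/k = F₁·τ = 27.97 × 12.43 = 347.59 Gt C.
M(t) = M_∞ + (M₀ − M_∞)·e^(−t/τ); t/τ = 11.9/12.43 = 0.9576, so e^(−t/τ) = 0.3838.
M(t) = 347.59 + 291.9 × 0.3838 = 459.63 Gt C.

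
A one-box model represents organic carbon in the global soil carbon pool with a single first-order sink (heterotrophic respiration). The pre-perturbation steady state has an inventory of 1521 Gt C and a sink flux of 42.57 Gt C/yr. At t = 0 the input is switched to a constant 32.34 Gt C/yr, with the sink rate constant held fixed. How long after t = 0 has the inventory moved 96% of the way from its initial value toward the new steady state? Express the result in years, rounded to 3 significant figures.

115 yr

τ = M₀/F₀ = 1521/42.57 = 35.73 yr.
The remaining gap fraction is e^(−t/τ); 96% covered ⇒ e^(−t/τ) = 0.0400.
t = −τ ln(0.0400) = 35.73 × 3.219 = 115.0 yr.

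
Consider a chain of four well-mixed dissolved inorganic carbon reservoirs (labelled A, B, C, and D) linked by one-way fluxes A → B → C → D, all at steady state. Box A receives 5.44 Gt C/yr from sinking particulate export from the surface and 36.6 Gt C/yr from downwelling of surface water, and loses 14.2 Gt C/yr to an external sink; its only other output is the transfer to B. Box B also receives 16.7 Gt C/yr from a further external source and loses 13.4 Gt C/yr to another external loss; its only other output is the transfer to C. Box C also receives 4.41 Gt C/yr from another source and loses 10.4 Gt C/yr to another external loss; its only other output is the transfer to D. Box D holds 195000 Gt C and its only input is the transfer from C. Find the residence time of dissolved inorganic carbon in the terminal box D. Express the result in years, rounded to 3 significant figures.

7750 yr

Box A: F(A→B) = (5.44 + 36.6) − 14.2 = 27.840 Gt C/yr.
Box B: F(B→C) = (27.840 + 16.7) − 13.4 = 31.140 Gt C/yr.
Box C: F(C→D) = (31.140 + 4.41) − 10.4 = 25.150 Gt C/yr.
Box D throughput = its input = 25.150 Gt C/yr; τ = 195000 / 25.150 = 7753 yr.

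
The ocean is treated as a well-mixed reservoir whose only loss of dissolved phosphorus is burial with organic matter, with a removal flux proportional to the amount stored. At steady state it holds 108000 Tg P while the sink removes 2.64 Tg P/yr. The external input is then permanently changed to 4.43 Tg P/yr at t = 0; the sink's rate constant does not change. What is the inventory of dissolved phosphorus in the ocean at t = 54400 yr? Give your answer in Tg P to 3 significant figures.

162000 Tg P

τ = M₀/F₀ = 108000/2.64 = 40910 yr; rate constant k = 1/τ.
New steady state M_∞ = F₁/k = F₁·τ = 4.43 × 40910 = 181230 Tg P.
M(t) = M_∞ + (M₀ − M_∞)·e^(−t/τ); t/τ = 54400/40910 = 1.330, so e^(−t/τ) = 0.2645.
M(t) = 181230 − 73230 × 0.2645 = 161860 Tg P.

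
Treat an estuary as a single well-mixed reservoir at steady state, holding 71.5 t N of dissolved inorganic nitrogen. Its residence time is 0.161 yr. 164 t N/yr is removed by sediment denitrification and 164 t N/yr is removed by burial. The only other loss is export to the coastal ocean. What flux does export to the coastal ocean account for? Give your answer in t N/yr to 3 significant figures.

Total removal F = M/τ = 71.5 / 0.161 = 444.1 t N/yr.
Export to the coastal ocean = F − (164 + 164) = 444.1 − 328.0 = 116.1 t N/yr.

116 t N/yr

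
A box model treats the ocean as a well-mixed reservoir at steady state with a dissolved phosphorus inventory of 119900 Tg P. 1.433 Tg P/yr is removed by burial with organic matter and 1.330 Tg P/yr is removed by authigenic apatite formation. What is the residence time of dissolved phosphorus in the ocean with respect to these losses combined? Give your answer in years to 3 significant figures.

Total removal = 1.433 + 1.330 = 2.7630 Tg P/yr.
τ = M / ΣF_out = 119900 / 2.7630 = 43390 yr.

43400 yr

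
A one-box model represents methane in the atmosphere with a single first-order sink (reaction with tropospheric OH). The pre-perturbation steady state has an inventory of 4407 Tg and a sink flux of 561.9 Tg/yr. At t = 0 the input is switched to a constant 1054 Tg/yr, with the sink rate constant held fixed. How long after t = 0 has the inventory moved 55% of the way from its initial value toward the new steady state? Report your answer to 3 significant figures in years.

τ = M₀/F₀ = 4407/561.9 = 7.843 yr.
The remaining gap fraction is e^(−t/τ); 55% covered ⇒ e^(−t/τ) = 0.450.
t = −τ ln(0.450) = 7.843 × 0.7985 = 6.263 yr.

6.26 yr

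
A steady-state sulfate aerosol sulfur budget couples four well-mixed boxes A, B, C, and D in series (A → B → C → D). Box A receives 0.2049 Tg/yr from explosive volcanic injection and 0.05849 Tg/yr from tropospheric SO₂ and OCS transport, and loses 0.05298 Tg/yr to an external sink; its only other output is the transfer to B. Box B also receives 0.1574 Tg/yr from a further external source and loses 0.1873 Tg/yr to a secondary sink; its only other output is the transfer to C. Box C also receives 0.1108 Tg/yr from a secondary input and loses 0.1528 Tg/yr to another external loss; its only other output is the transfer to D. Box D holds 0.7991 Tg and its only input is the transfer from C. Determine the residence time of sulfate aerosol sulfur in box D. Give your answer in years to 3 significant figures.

Box A: F(A→B) = (0.2049 + 0.05849) − 0.05298 = 0.21041 Tg/yr.
Box B: F(B→C) = (0.21041 + 0.1574) − 0.1873 = 0.18051 Tg/yr.
Box C: F(C→D) = (0.18051 + 0.1108) − 0.1528 = 0.13851 Tg/yr.
Box D throughput = its input = 0.13851 Tg/yr; τ = 0.7991 / 0.13851 = 5.769 yr.

5.77 yr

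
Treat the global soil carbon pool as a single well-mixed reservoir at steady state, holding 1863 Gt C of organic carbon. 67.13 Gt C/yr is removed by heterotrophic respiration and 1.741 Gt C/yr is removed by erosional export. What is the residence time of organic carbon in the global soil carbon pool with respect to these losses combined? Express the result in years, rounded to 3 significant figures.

27.1 yr

Total removal = 67.13 + 1.741 = 68.871 Gt C/yr.
τ = M / ΣF_out = 1863 / 68.871 = 27.05 yr.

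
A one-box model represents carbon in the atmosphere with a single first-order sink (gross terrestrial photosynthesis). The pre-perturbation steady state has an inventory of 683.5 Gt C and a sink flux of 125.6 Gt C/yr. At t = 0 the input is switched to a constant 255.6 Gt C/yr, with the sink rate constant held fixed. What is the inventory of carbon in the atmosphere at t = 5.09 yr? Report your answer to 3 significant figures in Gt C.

Residence time τ = M₀/F₀ = 5.442 yr. The eventual steady state is M_∞ = M₀·(F₁/F₀) = 683.5 × 255.6/125.6 = 1390.9 Gt C.
The anomaly ΔM(t) = M(t) − M_∞ decays as ΔM₀·e^(−t/τ) with ΔM₀ = 683.5 − 1390.9 = −707.4 Gt C.
At t = 5.09 yr, e^(−t/τ) = e^(−0.9353) = 0.3925, so ΔM = −277.6 Gt C and M = 1390.9 − 277.6 = 1113.3 Gt C.

1110 Gt C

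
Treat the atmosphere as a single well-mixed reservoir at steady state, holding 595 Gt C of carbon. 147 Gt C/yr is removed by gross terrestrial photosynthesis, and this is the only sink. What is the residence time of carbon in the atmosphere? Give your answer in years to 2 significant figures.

τ = M / F = 595 / 147 = 4.048 yr.

4.0 yr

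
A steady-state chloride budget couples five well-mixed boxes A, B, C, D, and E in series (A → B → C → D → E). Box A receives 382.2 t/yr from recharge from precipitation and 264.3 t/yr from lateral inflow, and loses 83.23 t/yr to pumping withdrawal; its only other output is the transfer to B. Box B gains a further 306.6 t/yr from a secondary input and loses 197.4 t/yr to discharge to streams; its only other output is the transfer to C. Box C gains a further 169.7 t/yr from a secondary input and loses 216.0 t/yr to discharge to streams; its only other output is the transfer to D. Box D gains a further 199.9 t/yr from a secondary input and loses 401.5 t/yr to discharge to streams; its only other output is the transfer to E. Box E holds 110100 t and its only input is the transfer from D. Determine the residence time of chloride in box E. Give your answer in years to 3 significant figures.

Box A: F(A→B) = (382.2 + 264.3) − 83.23 = 563.27 t/yr.
Box B: F(B→C) = (563.27 + 306.6) − 197.4 = 672.47 t/yr.
Box C: F(C→D) = (672.47 + 169.7) − 216.0 = 626.17 t/yr.
Box D: F(D→E) = (626.17 + 199.9) − 401.5 = 424.57 t/yr.
Box E throughput = its input = 424.57 t/yr; τ = 110100 / 424.57 = 259.3 yr.

259 yr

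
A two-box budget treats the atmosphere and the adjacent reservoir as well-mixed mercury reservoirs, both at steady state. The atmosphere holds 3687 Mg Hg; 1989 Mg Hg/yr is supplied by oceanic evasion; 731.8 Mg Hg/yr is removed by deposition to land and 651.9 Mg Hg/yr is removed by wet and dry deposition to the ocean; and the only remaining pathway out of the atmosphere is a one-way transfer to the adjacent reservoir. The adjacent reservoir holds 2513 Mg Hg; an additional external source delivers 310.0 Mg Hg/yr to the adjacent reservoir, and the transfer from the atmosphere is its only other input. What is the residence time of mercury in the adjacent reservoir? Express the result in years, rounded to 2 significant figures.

2.7 yr

Balance the atmosphere: ΣF_in = 1989.0 Mg Hg/yr.
Transfer to the adjacent reservoir = ΣF_in − (731.8 + 651.9) = 605.30 Mg Hg/yr.
Total input to the adjacent reservoir = 605.30 + 310.0 = 915.30 Mg Hg/yr; at steady state this equals its total output.
τ = M / F = 2513 / 915.30 = 2.746 yr.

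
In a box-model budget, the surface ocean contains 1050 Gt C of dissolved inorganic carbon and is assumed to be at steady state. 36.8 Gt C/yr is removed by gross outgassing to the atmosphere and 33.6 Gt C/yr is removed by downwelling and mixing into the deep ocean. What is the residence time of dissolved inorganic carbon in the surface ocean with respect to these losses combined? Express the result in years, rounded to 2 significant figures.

15 yr

Total removal = 36.80 + 33.60 = 70.400 Gt C/yr.
τ = M / ΣF_out = 1050 / 70.400 = 14.91 yr.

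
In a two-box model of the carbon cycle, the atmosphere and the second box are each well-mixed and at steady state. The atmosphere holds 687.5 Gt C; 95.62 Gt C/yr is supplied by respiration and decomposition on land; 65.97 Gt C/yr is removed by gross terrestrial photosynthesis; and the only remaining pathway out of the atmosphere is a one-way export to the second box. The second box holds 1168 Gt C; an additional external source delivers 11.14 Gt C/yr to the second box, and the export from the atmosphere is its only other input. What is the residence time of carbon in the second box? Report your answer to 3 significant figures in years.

28.6 yr

Balance the atmosphere: ΣF_in = 95.620 Gt C/yr.
Export to the second box = ΣF_in − (65.97) = 29.650 Gt C/yr.
Total input to the second box = 29.650 + 11.14 = 40.790 Gt C/yr; at steady state this equals its total output.
τ = M / F = 1168 / 40.790 = 28.63 yr.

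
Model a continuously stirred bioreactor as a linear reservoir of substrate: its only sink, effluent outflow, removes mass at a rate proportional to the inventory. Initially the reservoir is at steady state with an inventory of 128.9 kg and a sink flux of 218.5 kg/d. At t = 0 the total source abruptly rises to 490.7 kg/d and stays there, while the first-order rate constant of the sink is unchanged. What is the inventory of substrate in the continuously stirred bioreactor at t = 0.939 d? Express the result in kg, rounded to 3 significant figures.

The sink rate constant is k = F₀/M₀ = 218.5/128.9 = 1.695 d⁻¹.
Solving dM/dt = F₁ − kM with M(0) = M₀ gives M(t) = F₁/k + (M₀ − F₁/k)·e^(−kt).
F₁/k = 490.7/1.695 = 289.48 kg; kt = 1.695 × 0.939 = 1.592, e^(−kt) = 0.2036.
M(0.939) = 289.48 + (128.9 − 289.48) × 0.2036 = 289.48 − 32.69 = 256.79 kg.

257 kg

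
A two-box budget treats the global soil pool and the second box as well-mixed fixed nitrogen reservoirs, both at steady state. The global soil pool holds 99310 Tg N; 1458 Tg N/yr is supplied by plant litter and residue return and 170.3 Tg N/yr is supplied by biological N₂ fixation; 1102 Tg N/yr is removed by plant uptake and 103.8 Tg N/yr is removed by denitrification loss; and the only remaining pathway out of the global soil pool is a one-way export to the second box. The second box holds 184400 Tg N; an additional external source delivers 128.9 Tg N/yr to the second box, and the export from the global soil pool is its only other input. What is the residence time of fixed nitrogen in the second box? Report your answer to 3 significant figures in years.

334 yr

Balance the global soil pool: ΣF_in = 1458 + 170.3 = 1628.3 Tg N/yr.
Export to the second box = ΣF_in − (1102 + 103.8) = 422.50 Tg N/yr.
Total input to the second box = 422.50 + 128.9 = 551.40 Tg N/yr; at steady state this equals its total output.
τ = M / F = 184400 / 551.40 = 334.4 yr.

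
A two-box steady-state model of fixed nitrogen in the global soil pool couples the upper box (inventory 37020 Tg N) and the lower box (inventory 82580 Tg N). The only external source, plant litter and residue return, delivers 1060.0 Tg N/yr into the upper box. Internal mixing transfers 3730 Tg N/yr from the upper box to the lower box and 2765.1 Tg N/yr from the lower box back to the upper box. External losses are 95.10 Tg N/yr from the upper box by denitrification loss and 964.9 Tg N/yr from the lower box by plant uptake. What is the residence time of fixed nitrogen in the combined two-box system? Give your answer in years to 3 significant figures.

113 yr

Treat the two boxes together as one reservoir: the mixing fluxes between them are internal recycling, so τ = ΣM / Σ(external losses).
M_total = 37020 + 82580 = 119600 Tg N.
ΣF_external_out = 95.10 + 964.9 = 1060.0 Tg N/yr.
τ = M_total / ΣF_ext = 119600 / 1060.0 = 112.8 yr.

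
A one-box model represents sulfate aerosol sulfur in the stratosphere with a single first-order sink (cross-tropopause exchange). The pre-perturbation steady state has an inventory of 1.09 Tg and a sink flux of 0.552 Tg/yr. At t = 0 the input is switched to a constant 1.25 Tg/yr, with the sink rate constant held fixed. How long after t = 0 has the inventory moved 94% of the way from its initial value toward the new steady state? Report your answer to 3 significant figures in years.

5.56 yr

τ = M₀/F₀ = 1.09/0.552 = 1.975 yr.
The remaining gap fraction is e^(−t/τ); 94% covered ⇒ e^(−t/τ) = 0.0600.
t = −τ ln(0.0600) = 1.975 × 2.813 = 5.555 yr.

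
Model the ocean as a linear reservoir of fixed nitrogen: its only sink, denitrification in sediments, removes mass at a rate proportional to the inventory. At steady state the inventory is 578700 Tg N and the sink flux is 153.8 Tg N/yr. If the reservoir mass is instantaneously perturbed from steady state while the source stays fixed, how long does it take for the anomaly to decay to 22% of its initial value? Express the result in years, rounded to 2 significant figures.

5700 yr

For a linear reservoir the anomaly decays as exp(−t/τ) with τ = M/F = 578700/153.8 = 3763 yr.
exp(−t/τ) = 0.22 ⇒ t = −τ ln(0.22) = 3763 × 1.514 = 5697 yr.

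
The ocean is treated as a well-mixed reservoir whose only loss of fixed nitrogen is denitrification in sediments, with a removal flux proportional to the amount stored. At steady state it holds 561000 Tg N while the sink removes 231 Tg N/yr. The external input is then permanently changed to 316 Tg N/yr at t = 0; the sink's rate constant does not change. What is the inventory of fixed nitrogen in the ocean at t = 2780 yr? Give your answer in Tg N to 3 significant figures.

702000 Tg N

Residence time τ = M₀/F₀ = 2429 yr. The eventual steady state is M_∞ = M₀·(F₁/F₀) = 561000 × 316/231 = 767430 Tg N.
The anomaly ΔM(t) = M(t) − M_∞ decays as ΔM₀·e^(−t/τ) with ΔM₀ = 561000 − 767430 = −206400 Tg N.
At t = 2780 yr, e^(−t/τ) = e^(−1.145) = 0.3183, so ΔM = −65710 Tg N and M = 767430 − 65710 = 701720 Tg N.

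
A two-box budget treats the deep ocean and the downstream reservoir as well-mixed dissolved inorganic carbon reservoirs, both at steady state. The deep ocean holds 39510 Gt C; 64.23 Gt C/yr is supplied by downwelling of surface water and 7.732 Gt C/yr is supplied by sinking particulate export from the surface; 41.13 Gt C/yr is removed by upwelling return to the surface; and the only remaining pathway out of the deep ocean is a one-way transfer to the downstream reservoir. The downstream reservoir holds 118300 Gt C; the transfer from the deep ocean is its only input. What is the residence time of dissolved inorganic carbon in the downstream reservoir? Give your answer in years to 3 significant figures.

Balance the deep ocean: ΣF_in = 64.23 + 7.732 = 71.962 Gt C/yr.
Transfer to the downstream reservoir = ΣF_in − (41.13) = 30.832 Gt C/yr.
At steady state the output of the downstream reservoir equals its input, 30.832 Gt C/yr.
τ = M / F = 118300 / 30.832 = 3837 yr.

3840 yr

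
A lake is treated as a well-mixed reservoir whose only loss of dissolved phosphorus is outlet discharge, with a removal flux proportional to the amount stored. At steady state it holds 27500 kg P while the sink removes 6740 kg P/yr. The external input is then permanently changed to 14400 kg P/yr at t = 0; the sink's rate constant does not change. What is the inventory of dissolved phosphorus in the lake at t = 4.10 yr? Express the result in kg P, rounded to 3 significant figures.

47300 kg P

τ = M₀/F₀ = 27500/6740 = 4.080 yr; rate constant k = 1/τ.
New steady state M_∞ = F₁/k = F₁·τ = 14400 × 4.080 = 58754 kg P.
M(t) = M_∞ + (M₀ − M_∞)·e^(−t/τ); t/τ = 4.10/4.080 = 1.005, so e^(−t/τ) = 0.3661.
M(t) = 58754 − 31250 × 0.3661 = 47312 kg P.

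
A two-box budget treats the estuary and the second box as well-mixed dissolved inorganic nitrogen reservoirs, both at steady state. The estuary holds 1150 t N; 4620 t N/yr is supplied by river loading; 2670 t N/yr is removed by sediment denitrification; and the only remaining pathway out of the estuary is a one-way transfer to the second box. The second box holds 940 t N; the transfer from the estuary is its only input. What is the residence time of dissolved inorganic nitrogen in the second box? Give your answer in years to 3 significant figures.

0.482 yr

Balance the estuary: ΣF_in = 4620.0 t N/yr.
Transfer to the second box = ΣF_in − (2670) = 1950.0 t N/yr.
At steady state the output of the second box equals its input, 1950.0 t N/yr.
τ = M / F = 940 / 1950.0 = 0.4821 yr.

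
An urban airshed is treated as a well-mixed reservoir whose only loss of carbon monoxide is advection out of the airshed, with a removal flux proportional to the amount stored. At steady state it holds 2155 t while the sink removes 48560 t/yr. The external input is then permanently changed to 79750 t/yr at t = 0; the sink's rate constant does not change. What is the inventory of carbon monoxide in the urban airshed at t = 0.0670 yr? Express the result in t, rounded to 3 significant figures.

τ = M₀/F₀ = 2155/48560 = 0.04438 yr; rate constant k = 1/τ.
New steady state M_∞ = F₁/k = F₁·τ = 79750 × 0.04438 = 3539.2 t.
M(t) = M_∞ + (M₀ − M_∞)·e^(−t/τ); t/τ = 0.0670/0.04438 = 1.510, so e^(−t/τ) = 0.2210.
M(t) = 3539.2 − 1384 × 0.2210 = 3233.3 t.

3230 t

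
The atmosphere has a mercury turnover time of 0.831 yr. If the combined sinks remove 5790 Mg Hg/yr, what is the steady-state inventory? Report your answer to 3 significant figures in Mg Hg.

τ = M/F ⇒ M = τ × F = 0.831 × 5790 = 4811 Mg Hg.

4810 Mg Hg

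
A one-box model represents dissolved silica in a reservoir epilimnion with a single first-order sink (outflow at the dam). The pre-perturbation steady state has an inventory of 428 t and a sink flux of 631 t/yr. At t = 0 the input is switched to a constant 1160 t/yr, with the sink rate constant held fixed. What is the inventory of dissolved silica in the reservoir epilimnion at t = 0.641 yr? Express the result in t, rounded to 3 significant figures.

The sink rate constant is k = F₀/M₀ = 631/428 = 1.474 yr⁻¹.
Solving dM/dt = F₁ − kM with M(0) = M₀ gives M(t) = F₁/k + (M₀ − F₁/k)·e^(−kt).
F₁/k = 1160/1.474 = 786.81 t; kt = 1.474 × 0.641 = 0.9450, e^(−kt) = 0.3887.
M(0.641) = 786.81 + (428 − 786.81) × 0.3887 = 786.81 − 139.5 = 647.35 t.

647 t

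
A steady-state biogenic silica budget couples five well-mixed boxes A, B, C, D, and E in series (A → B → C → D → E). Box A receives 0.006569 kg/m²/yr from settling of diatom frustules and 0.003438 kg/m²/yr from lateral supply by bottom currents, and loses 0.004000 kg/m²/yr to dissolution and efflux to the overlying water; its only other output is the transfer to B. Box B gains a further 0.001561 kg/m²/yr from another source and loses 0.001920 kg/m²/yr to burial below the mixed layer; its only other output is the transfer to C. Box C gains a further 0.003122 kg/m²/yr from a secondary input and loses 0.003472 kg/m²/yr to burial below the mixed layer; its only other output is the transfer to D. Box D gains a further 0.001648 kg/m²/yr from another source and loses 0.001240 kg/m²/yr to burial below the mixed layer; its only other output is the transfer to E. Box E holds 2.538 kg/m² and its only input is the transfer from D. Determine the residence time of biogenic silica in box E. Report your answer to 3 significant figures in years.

445 yr

Box A: F(A→B) = (0.006569 + 0.003438) − 0.004000 = 0.0060070 kg/m²/yr.
Box B: F(B→C) = (0.0060070 + 0.001561) − 0.001920 = 0.0056480 kg/m²/yr.
Box C: F(C→D) = (0.0056480 + 0.003122) − 0.003472 = 0.0052980 kg/m²/yr.
Box D: F(D→E) = (0.0052980 + 0.001648) − 0.001240 = 0.0057060 kg/m²/yr.
Box E throughput = its input = 0.0057060 kg/m²/yr; τ = 2.538 / 0.0057060 = 444.8 yr.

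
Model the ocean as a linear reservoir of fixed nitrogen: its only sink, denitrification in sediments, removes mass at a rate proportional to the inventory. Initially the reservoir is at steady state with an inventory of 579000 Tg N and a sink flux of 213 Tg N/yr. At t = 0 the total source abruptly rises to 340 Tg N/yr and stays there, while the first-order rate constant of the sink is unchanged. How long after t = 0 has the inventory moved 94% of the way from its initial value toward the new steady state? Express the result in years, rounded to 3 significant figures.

7650 yr

τ = M₀/F₀ = 579000/213 = 2718 yr.
The remaining gap fraction is e^(−t/τ); 94% covered ⇒ e^(−t/τ) = 0.0600.
t = −τ ln(0.0600) = 2718 × 2.813 = 7648 yr.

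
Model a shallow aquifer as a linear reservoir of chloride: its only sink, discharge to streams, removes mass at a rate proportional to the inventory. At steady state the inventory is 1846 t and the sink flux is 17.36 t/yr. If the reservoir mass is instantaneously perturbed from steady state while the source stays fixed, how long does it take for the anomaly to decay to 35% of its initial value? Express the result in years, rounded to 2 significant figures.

110 yr

For a linear reservoir the anomaly decays as exp(−t/τ) with τ = M/F = 1846/17.36 = 106.3 yr.
exp(−t/τ) = 0.35 ⇒ t = −τ ln(0.35) = 106.3 × 1.050 = 111.6 yr.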